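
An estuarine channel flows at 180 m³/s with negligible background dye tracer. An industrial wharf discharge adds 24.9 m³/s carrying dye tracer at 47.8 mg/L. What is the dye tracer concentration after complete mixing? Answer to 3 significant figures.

Mass balance: C = (180.0·0 + 24.90·47.80) / 204.9 = 1190/204.9 = 5.809 mg/L.

5.81 mg/L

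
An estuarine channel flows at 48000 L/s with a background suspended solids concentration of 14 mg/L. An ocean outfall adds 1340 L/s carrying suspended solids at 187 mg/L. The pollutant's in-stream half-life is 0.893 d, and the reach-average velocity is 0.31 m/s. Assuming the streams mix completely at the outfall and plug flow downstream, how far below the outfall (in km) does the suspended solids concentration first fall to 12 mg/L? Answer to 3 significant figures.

15.3 km

Flow-weighted average: C = (48000·14.00 + 1340·187.0) / 49340 = 922600/49340 = 18.70 mg/L.
Half-life 0.893 d → k = ln 2 / 0.893 = 0.7762 d⁻¹.
Set 18.70·exp(−k·t) = 12 → t = ln(18.70/12)/k = 49370 s = 13.71 h.
Distance = v·t = 0.31·49370 = 15300 m = 15.30 km.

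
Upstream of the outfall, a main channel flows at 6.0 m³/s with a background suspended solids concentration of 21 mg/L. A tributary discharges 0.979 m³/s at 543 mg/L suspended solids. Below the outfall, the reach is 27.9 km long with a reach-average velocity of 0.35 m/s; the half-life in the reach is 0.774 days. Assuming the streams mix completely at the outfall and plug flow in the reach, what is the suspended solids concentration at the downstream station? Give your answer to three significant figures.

Mass balance: C = (6.000·21.00 + 0.9790·543.0) / 6.979 = 657.6/6.979 = 94.23 mg/L.
Travel time t = 27.9·1000 / 0.35 = 79710 s = 22.14 h.
Half-life 0.774 d → k = ln 2 / 0.774 = 0.8955 d⁻¹.
Decay over the reach: 94.23·exp(−kt) = 94.23·0.4377 = 41.24 mg/L.

41.2 mg/L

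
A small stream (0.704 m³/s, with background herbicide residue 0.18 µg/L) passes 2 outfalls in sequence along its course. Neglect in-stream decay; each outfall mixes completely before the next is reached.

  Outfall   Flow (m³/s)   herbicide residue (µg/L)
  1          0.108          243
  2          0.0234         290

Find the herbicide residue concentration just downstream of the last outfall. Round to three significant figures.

After outfall 1: Q = 0.7040 + 0.1080 = 0.8120 m³/s; C = (0.7040·0.1800 + 0.1080·243.0)/0.8120 = 32.48 µg/L.
After outfall 2: Q = 0.8120 + 0.02340 = 0.8354 m³/s; C = (0.8120·32.48 + 0.02340·290.0)/0.8354 = 39.69 µg/L.

39.7 µg/L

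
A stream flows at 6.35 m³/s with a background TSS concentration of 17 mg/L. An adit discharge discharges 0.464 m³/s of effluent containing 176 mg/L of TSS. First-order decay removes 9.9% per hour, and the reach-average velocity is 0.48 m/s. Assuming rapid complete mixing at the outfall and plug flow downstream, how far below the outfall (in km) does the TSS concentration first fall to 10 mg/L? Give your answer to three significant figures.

Mass balance: C = (6.350·17.00 + 0.4640·176.0) / 6.814 = 189.6/6.814 = 27.83 mg/L.
9.9%/h lost → k = −ln(1 − 0.099) = 0.1043 h⁻¹.
Set 27.83·exp(−k·t) = 10 → t = ln(27.83/10)/k = 35340 s = 9.817 h.
Distance = v·t = 0.48·35340 = 16960 m = 16.96 km.

17.0 km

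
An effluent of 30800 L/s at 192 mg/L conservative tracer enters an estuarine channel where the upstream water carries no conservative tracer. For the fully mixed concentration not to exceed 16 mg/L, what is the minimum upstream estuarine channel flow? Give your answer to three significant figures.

Set C_mix = 16: (Q·0 + 30800·192.0) / (Q + 30800) = 16
→ Q = 30800·(192.0 − 16)/(16 − 0) = 338800 L/s.

339000 L/s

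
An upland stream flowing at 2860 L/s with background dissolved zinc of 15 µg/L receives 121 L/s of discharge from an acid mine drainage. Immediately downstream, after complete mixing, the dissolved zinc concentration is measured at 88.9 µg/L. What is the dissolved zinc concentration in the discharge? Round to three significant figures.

Mass balance: 2860·15.00 + 121.0·Cₑ = 2981·88.90
→ Cₑ = (2981·88.90 − 2860·15.00) / 121.0 = 1836 µg/L.

1840 µg/L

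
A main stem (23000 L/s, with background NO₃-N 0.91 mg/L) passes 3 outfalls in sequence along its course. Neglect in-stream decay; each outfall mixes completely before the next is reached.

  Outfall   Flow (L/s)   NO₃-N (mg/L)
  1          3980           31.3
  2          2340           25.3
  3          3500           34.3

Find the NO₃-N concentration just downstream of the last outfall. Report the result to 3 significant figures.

9.90 mg/L

After outfall 1: Q = 23000 + 3980 = 26980 L/s; C = (23000·0.9100 + 3980·31.30)/26980 = 5.393 mg/L.
After outfall 2: Q = 26980 + 2340 = 29320 L/s; C = (26980·5.393 + 2340·25.30)/29320 = 6.982 mg/L.
After outfall 3: Q = 29320 + 3500 = 32820 L/s; C = (29320·6.982 + 3500·34.30)/32820 = 9.895 mg/L.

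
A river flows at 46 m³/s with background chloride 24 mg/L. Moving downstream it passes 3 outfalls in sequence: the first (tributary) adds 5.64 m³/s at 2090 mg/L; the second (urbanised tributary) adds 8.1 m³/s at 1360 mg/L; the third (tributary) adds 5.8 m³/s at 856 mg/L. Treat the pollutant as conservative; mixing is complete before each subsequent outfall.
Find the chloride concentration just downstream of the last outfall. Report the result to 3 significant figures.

After outfall 1: Q = 46.00 + 5.640 = 51.64 m³/s; C = (46.00·24.00 + 5.640·2090)/51.64 = 249.6 mg/L.
After outfall 2: Q = 51.64 + 8.100 = 59.74 m³/s; C = (51.64·249.6 + 8.100·1360)/59.74 = 400.2 mg/L.
After outfall 3: Q = 59.74 + 5.800 = 65.54 m³/s; C = (59.74·400.2 + 5.800·856.0)/65.54 = 440.5 mg/L.

441 mg/L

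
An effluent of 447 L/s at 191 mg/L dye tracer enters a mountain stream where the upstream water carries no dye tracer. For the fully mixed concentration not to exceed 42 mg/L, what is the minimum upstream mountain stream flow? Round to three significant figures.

Set C_mix = 42: (Q·0 + 447.0·191.0) / (Q + 447.0) = 42
→ Q = 447.0·(191.0 − 42)/(42 − 0) = 1586 L/s.

1590 L/s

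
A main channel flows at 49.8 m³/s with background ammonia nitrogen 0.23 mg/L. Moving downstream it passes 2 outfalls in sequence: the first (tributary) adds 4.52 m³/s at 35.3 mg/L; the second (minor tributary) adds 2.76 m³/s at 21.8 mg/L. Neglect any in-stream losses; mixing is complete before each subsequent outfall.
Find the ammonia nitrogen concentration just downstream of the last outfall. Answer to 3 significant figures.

After outfall 1: Q = 49.80 + 4.520 = 54.32 m³/s; C = (49.80·0.2300 + 4.520·35.30)/54.32 = 3.148 mg/L.
After outfall 2: Q = 54.32 + 2.760 = 57.08 m³/s; C = (54.32·3.148 + 2.760·21.80)/57.08 = 4.050 mg/L.

4.05 mg/L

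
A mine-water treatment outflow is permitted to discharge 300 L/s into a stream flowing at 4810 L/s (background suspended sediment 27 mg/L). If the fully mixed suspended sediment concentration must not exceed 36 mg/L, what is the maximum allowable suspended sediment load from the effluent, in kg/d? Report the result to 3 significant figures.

4670 kg/d

Mass balance at the limit: 4810·27.00 + 300.0·Cₑ = 5110·36 → Cₑ = 180.3 mg/L.
300.0 L/s = 0.3000 m³/s. Load = 0.3000 m³/s × 180.3 g/m³ × 86 400 s/d = 4673 kg/d.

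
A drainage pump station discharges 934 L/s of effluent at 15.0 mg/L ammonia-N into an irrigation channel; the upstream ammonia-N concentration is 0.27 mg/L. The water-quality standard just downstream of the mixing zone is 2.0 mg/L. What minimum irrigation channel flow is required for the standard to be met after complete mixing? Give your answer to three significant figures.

Set C_mix = 2.0: (Q·0.2700 + 934.0·15.00) / (Q + 934.0) = 2.0
→ Q = 934.0·(15.00 − 2.0)/(2.0 − 0.2700) = 7018 L/s.

7020 L/s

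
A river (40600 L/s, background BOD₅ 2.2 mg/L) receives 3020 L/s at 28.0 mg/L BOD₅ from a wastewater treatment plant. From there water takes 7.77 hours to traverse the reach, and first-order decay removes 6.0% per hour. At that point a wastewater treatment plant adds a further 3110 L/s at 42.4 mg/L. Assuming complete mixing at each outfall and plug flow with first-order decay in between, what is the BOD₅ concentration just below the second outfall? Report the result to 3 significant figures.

5.12 mg/L

After mixing, C = (40600·2.200 + 3020·28.00) / 43620 = 173900/43620 = 3.986 mg/L; combined flow 43620 L/s.
6.0%/h lost → k = −ln(1 − 0.06) = 0.06188 h⁻¹.
Decay over the reach: 3.986·exp(−kt) = 3.986·0.6183 = 2.465 mg/L.
At the second outfall, C = (43620·2.465 + 3110·42.40) / (43620 + 3110) = 5.123 mg/L.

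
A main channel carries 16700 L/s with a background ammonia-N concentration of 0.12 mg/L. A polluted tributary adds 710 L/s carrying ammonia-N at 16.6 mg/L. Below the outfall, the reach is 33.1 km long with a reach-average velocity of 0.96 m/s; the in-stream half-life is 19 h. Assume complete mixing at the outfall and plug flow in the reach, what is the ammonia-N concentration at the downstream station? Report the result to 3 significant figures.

0.558 mg/L

Conservation of mass: C = (16700·0.1200 + 710.0·16.60) / 17410 = 13790/17410 = 0.7921 mg/L.
Travel time t = 33.1·1000 / 0.96 = 34480 s = 9.578 h.
Half-life 19 h → k = ln 2 / 19 = 0.03648 h⁻¹ = 0.8756 d⁻¹.
Decay over the reach: 0.7921·exp(−kt) = 0.7921·0.7051 = 0.5585 mg/L.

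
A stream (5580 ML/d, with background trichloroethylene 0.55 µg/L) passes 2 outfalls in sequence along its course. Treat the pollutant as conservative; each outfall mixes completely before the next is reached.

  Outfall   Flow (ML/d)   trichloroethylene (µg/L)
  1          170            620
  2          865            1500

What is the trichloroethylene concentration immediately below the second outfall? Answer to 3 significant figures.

213 µg/L

Below outfall 1: Q → 5750 ML/d, C = (5580·0.5500 + 170.0·620.0)/5750 = 18.86 µg/L.
Below outfall 2: Q → 6615 ML/d, C = (5750·18.86 + 865.0·1500)/6615 = 212.5 µg/L.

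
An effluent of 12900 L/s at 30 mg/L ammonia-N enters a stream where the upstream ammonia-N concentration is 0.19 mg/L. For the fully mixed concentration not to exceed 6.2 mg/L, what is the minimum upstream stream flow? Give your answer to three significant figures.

51100 L/s

Set C_mix = 6.2: (Q·0.1900 + 12900·30.00) / (Q + 12900) = 6.2
→ Q = 12900·(30.00 − 6.2)/(6.2 − 0.1900) = 51080 L/s.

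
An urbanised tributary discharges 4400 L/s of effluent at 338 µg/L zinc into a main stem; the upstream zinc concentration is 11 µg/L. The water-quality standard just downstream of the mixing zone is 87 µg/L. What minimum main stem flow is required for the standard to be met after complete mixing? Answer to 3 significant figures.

Set C_mix = 87: (Q·11.00 + 4400·338.0) / (Q + 4400) = 87
→ Q = 4400·(338.0 − 87)/(87 − 11.00) = 14530 L/s.

14500 L/s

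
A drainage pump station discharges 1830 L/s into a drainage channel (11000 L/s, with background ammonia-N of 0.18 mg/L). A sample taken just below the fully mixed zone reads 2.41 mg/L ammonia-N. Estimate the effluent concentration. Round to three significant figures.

15.8 mg/L

Mass balance: 11000·0.1800 + 1830·Cₑ = 12830·2.410
→ Cₑ = (12830·2.410 − 11000·0.1800) / 1830 = 15.81 mg/L.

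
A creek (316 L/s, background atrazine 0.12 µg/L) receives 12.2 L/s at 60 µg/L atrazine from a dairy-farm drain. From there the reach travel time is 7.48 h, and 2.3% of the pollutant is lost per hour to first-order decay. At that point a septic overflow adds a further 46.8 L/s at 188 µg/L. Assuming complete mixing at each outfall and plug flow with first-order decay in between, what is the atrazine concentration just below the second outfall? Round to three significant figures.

25.2 µg/L

Conservation of mass: C = (316.0·0.1200 + 12.20·60.00) / 328.2 = 769.9/328.2 = 2.346 µg/L; combined flow 328.2 L/s.
2.3%/h lost → k = −ln(1 − 0.023) = 0.02327 h⁻¹.
Applying C = C₀e^(−kt): 2.346 × 0.8403 = 1.971 µg/L.
Second outfall: C = (328.2·1.971 + 46.80·188.0)/375.0 = 25.19 µg/L.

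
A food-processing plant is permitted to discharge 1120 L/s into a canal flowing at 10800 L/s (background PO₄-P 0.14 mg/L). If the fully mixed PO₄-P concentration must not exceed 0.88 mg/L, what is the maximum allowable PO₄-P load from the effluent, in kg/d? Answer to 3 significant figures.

Mass balance at the limit: 10800·0.1400 + 1120·Cₑ = 11920·0.88 → Cₑ = 8.016 mg/L.
1120 L/s = 1.120 m³/s. Load = 1.120 m³/s × 8.016 g/m³ × 86 400 s/d = 775.7 kg/d.

776 kg/d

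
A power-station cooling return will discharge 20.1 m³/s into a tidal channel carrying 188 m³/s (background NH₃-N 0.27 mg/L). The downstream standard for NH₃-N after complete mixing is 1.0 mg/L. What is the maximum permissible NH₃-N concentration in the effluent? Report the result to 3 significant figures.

7.83 mg/L

At the limit, (Qr·Cr + Qe·Cₑ)/(Qr + Qe) = 1.0:
Cₑ = (208.1·1.0 − 188.0·0.2700) / 20.10 = 7.828 mg/L.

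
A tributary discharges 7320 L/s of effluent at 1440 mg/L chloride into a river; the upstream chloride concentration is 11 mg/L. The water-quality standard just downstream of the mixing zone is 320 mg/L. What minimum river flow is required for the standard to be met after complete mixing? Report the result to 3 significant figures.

26500 L/s

Set C_mix = 320: (Q·11.00 + 7320·1440) / (Q + 7320) = 320
→ Q = 7320·(1440 − 320)/(320 − 11.00) = 26530 L/s.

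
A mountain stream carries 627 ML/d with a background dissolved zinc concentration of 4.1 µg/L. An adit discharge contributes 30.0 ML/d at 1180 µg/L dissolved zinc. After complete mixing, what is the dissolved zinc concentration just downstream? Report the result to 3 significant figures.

57.8 µg/L

After mixing, C = (627.0·4.100 + 30.00·1180) / 657.0 = 37970/657.0 = 57.79 µg/L.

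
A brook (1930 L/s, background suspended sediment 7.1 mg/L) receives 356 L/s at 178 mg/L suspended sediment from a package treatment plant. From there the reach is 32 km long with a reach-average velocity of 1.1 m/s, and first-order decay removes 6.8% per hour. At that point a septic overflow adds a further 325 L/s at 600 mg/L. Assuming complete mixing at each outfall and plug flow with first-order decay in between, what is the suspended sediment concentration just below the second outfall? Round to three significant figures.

91.4 mg/L

Mass balance: C = (1930·7.100 + 356.0·178.0) / 2286 = 77070/2286 = 33.71 mg/L; combined flow 2286 L/s.
Travel time t = 32·1000 / 1.1 = 29090 s = 8.081 h.
6.8%/h lost → k = −ln(1 − 0.068) = 0.07042 h⁻¹.
Decay over the reach: 33.71·exp(−kt) = 33.71·0.5661 = 19.08 mg/L.
At the second outfall, C = (2286·19.08 + 325.0·600.0) / (2286 + 325.0) = 91.39 mg/L.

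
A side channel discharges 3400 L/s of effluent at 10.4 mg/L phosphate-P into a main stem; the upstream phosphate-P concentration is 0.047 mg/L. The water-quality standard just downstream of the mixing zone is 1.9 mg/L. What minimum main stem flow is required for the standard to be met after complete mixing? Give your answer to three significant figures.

Set C_mix = 1.9: (Q·0.04700 + 3400·10.40) / (Q + 3400) = 1.9
→ Q = 3400·(10.40 − 1.9)/(1.9 − 0.04700) = 15600 L/s.

15600 L/s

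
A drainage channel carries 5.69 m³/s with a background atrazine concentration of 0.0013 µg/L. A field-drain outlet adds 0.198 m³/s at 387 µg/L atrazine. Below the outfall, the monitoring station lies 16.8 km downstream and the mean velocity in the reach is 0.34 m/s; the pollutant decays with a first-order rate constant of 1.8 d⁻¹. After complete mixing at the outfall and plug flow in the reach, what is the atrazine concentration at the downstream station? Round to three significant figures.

4.65 µg/L

Mass balance: C = (5.690·0.001300 + 0.1980·387.0) / 5.888 = 76.63/5.888 = 13.02 µg/L.
Travel time t = 16.8·1000 / 0.34 = 49410 s = 13.73 h.
First-order decay: C = 13.02·exp(−k·t) = 13.02·0.3572 = 4.649 µg/L.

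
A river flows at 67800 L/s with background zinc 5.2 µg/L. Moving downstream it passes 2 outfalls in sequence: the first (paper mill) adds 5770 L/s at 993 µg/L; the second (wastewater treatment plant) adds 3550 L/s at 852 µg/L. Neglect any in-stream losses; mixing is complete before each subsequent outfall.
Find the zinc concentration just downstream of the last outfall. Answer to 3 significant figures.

118 µg/L

Outfall 1: combined Q = 73570 L/s; C = (67800·5.200 + 5770·993.0)/73570 = 82.67 µg/L.
Outfall 2: combined Q = 77120 L/s; C = (73570·82.67 + 3550·852.0)/77120 = 118.1 µg/L.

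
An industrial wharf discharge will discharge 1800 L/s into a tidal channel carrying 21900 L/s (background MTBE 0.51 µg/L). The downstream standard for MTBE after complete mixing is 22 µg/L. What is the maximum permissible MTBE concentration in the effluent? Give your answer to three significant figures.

At the limit, (Qr·Cr + Qe·Cₑ)/(Qr + Qe) = 22:
Cₑ = (23700·22 − 21900·0.5100) / 1800 = 283.5 µg/L.

283 µg/L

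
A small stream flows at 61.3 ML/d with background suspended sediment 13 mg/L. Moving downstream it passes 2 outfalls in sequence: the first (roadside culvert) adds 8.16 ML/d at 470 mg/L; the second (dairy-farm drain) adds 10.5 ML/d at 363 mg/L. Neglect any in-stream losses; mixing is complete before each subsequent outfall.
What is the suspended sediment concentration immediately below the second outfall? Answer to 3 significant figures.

106 mg/L

Outfall 1: combined Q = 69.46 ML/d; C = (61.30·13.00 + 8.160·470.0)/69.46 = 66.69 mg/L.
Outfall 2: combined Q = 79.96 ML/d; C = (69.46·66.69 + 10.50·363.0)/79.96 = 105.6 mg/L.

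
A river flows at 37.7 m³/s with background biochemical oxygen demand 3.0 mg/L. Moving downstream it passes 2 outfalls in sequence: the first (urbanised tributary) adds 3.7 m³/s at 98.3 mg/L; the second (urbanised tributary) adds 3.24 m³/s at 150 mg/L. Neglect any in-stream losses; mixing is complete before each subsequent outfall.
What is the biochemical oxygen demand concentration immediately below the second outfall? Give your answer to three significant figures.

Below outfall 1: Q → 41.40 m³/s, C = (37.70·3.000 + 3.700·98.30)/41.40 = 11.52 mg/L.
Below outfall 2: Q → 44.64 m³/s, C = (41.40·11.52 + 3.240·150.0)/44.64 = 21.57 mg/L.

21.6 mg/L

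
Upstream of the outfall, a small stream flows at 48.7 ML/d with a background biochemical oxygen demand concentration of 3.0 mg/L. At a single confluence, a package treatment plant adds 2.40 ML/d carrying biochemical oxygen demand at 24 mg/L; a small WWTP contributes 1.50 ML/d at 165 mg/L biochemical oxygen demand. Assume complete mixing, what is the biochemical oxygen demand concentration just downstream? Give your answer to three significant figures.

Flow-weighted average: C = (48.70·3.000 + 2.400·24.00 + 1.500·165.0) / 52.60 = 451.2/52.60 = 8.578 mg/L.

8.58 mg/L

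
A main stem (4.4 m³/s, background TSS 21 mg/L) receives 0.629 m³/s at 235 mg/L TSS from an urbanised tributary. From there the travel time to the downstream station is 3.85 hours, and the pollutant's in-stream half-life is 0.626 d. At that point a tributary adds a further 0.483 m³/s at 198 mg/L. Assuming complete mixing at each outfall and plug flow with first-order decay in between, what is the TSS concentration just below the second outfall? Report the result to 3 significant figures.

53.8 mg/L

Mixed concentration C = ΣQC/ΣQ = (4.400·21.00 + 0.6290·235.0) / 5.029 = 240.2/5.029 = 47.77 mg/L; combined flow 5.029 m³/s.
Half-life 0.626 d → k = ln 2 / 0.626 = 1.107 d⁻¹.
Decay over the reach: 47.77·exp(−kt) = 47.77·0.8373 = 39.99 mg/L.
Second outfall: C = (5.029·39.99 + 0.4830·198.0)/5.512 = 53.84 mg/L.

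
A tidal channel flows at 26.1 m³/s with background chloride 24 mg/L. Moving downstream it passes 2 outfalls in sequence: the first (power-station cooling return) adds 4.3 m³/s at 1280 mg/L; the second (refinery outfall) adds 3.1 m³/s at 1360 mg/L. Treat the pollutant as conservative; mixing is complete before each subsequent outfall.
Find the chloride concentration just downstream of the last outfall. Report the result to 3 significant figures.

309 mg/L

After outfall 1: Q = 26.10 + 4.300 = 30.40 m³/s; C = (26.10·24.00 + 4.300·1280)/30.40 = 201.7 mg/L.
After outfall 2: Q = 30.40 + 3.100 = 33.50 m³/s; C = (30.40·201.7 + 3.100·1360)/33.50 = 308.8 mg/L.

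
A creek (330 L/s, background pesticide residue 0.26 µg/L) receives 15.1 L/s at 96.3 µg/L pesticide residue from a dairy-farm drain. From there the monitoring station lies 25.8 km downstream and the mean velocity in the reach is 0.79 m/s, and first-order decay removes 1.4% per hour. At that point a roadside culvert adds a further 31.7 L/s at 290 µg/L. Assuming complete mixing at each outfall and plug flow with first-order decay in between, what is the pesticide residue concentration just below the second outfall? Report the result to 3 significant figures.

28.0 µg/L

Mixed concentration C = ΣQC/ΣQ = (330.0·0.2600 + 15.10·96.30) / 345.1 = 1540/345.1 = 4.462 µg/L; combined flow 345.1 L/s.
Travel time t = 25.8·1000 / 0.79 = 32660 s = 9.072 h.
1.4%/h lost → k = −ln(1 − 0.014) = 0.01410 h⁻¹.
First-order decay: C = 4.462·exp(−k·t) = 4.462·0.8799 = 3.927 µg/L.
Second outfall: C = (345.1·3.927 + 31.70·290.0)/376.8 = 27.99 µg/L.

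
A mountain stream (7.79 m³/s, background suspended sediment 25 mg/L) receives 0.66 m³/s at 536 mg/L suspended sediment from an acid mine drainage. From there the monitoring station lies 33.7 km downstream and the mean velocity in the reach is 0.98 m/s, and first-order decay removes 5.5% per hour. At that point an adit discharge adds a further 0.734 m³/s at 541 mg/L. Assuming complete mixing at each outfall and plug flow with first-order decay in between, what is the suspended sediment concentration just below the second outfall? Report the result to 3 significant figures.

Mass balance: C = (7.790·25.00 + 0.6600·536.0) / 8.450 = 548.5/8.450 = 64.91 mg/L; combined flow 8.450 m³/s.
Travel time t = 33.7·1000 / 0.98 = 34390 s = 9.552 h.
5.5%/h lost → k = −ln(1 − 0.055) = 0.05657 h⁻¹.
First-order decay: C = 64.91·exp(−k·t) = 64.91·0.5825 = 37.81 mg/L.
Second outfall: C = (8.450·37.81 + 0.7340·541.0)/9.184 = 78.03 mg/L.

78.0 mg/L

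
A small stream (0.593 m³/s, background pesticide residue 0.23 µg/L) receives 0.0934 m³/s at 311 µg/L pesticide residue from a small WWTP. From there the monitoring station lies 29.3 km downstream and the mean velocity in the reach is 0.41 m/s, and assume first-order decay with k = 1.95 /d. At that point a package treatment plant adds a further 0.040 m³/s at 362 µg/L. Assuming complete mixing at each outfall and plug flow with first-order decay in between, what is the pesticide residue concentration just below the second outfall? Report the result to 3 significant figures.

27.9 µg/L

Flow-weighted average: C = (0.5930·0.2300 + 0.09340·311.0) / 0.6864 = 29.18/0.6864 = 42.52 µg/L; combined flow 0.6864 m³/s.
Travel time t = 29.3·1000 / 0.41 = 71460 s = 19.85 h.
First-order decay: C = 42.52·exp(−k·t) = 42.52·0.1993 = 8.474 µg/L.
At the second outfall, C = (0.6864·8.474 + 0.04000·362.0) / (0.6864 + 0.04000) = 27.94 µg/L.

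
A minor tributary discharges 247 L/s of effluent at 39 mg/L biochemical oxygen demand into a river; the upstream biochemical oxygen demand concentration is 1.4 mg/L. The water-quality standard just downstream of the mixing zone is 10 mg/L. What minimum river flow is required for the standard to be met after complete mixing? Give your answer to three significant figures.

Set C_mix = 10: (Q·1.400 + 247.0·39.00) / (Q + 247.0) = 10
→ Q = 247.0·(39.00 − 10)/(10 − 1.400) = 832.9 L/s.

833 L/s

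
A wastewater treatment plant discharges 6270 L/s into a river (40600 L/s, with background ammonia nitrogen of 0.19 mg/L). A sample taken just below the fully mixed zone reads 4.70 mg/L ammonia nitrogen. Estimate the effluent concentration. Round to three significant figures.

33.9 mg/L

Mass balance: 40600·0.1900 + 6270·Cₑ = 46870·4.700
→ Cₑ = (46870·4.700 − 40600·0.1900) / 6270 = 33.90 mg/L.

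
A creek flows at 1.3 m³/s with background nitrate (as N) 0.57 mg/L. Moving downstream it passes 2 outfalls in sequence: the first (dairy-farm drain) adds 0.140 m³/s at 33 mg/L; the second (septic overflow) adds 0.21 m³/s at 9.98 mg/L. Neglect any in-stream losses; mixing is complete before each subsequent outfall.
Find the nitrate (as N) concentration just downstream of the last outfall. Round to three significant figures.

Outfall 1: combined Q = 1.440 m³/s; C = (1.300·0.5700 + 0.1400·33.00)/1.440 = 3.723 mg/L.
Outfall 2: combined Q = 1.650 m³/s; C = (1.440·3.723 + 0.2100·9.980)/1.650 = 4.519 mg/L.

4.52 mg/L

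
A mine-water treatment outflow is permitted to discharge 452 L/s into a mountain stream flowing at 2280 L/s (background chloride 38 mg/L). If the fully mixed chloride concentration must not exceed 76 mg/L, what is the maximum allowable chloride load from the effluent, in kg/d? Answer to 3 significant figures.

Mass balance at the limit: 2280·38.00 + 452.0·Cₑ = 2732·76 → Cₑ = 267.7 mg/L.
452.0 L/s = 0.4520 m³/s. Load = 0.4520 m³/s × 267.7 g/m³ × 86 400 s/d = 10450 kg/d.

10500 kg/d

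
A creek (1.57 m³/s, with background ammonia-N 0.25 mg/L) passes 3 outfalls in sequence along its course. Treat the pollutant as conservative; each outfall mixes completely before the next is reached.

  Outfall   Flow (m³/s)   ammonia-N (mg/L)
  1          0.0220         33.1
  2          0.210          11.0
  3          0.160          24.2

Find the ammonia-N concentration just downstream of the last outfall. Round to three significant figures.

Below outfall 1: Q → 1.592 m³/s, C = (1.570·0.2500 + 0.02200·33.10)/1.592 = 0.7040 mg/L.
Below outfall 2: Q → 1.802 m³/s, C = (1.592·0.7040 + 0.2100·11.00)/1.802 = 1.904 mg/L.
Below outfall 3: Q → 1.962 m³/s, C = (1.802·1.904 + 0.1600·24.20)/1.962 = 3.722 mg/L.

3.72 mg/L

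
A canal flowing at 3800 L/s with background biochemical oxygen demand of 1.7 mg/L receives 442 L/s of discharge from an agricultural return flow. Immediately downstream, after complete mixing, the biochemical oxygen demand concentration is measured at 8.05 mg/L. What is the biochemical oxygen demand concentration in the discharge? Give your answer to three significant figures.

Mass balance: 3800·1.700 + 442.0·Cₑ = 4242·8.050
→ Cₑ = (4242·8.050 − 3800·1.700) / 442.0 = 62.64 mg/L.

62.6 mg/L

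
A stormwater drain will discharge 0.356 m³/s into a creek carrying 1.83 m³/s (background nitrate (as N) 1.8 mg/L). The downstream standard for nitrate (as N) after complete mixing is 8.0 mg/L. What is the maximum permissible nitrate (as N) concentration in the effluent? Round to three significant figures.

39.9 mg/L

At the limit, (Qr·Cr + Qe·Cₑ)/(Qr + Qe) = 8.0:
Cₑ = (2.186·8.0 − 1.830·1.800) / 0.3560 = 39.87 mg/L.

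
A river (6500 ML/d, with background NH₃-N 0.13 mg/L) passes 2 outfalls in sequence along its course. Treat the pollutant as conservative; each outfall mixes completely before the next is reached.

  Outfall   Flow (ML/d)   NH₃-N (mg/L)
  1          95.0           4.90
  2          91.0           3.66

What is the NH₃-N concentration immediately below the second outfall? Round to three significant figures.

0.246 mg/L

Below outfall 1: Q → 6595 ML/d, C = (6500·0.1300 + 95.00·4.900)/6595 = 0.1987 mg/L.
Below outfall 2: Q → 6686 ML/d, C = (6595·0.1987 + 91.00·3.660)/6686 = 0.2458 mg/L.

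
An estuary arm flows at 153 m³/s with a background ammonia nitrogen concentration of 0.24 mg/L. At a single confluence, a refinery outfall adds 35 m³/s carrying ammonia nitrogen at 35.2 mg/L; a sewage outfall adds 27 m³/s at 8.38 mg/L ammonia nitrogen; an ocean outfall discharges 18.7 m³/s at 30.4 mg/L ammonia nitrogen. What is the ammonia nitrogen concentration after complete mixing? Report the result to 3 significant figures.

Mixed concentration C = ΣQC/ΣQ = (153.0·0.2400 + 35.00·35.20 + 27.00·8.380 + 18.70·30.40) / 233.7 = 2063/233.7 = 8.830 mg/L.

8.83 mg/L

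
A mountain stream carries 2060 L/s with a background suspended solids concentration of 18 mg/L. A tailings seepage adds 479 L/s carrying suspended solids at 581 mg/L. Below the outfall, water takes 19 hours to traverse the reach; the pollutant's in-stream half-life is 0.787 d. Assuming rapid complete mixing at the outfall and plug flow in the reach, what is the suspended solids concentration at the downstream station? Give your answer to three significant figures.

Mixed concentration C = ΣQC/ΣQ = (2060·18.00 + 479.0·581.0) / 2539 = 315400/2539 = 124.2 mg/L.
Half-life 0.787 d → k = ln 2 / 0.787 = 0.8807 d⁻¹.
After decay, C = 124.2 × e^(−kt) = 124.2 × 0.4979 = 61.85 mg/L.

61.9 mg/L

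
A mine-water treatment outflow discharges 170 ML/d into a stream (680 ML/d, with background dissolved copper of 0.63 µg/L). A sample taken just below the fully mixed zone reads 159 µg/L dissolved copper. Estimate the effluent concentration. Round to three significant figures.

792 µg/L

Mass balance: 680.0·0.6300 + 170.0·Cₑ = 850.0·159.0
→ Cₑ = (850.0·159.0 − 680.0·0.6300) / 170.0 = 792.5 µg/L.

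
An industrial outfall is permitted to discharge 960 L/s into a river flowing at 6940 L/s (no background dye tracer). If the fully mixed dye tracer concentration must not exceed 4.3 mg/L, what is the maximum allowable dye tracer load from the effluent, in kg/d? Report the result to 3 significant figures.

2940 kg/d

Mass balance at the limit: 6940·0 + 960.0·Cₑ = 7900·4.3 → Cₑ = 35.39 mg/L.
960.0 L/s = 0.9600 m³/s. Load = 0.9600 m³/s × 35.39 g/m³ × 86 400 s/d = 2935 kg/d.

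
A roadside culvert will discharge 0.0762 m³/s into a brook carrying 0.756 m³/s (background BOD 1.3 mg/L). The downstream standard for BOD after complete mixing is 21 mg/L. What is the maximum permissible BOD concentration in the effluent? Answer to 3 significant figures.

216 mg/L

At the limit, (Qr·Cr + Qe·Cₑ)/(Qr + Qe) = 21:
Cₑ = (0.8322·21 − 0.7560·1.300) / 0.07620 = 216.4 mg/L.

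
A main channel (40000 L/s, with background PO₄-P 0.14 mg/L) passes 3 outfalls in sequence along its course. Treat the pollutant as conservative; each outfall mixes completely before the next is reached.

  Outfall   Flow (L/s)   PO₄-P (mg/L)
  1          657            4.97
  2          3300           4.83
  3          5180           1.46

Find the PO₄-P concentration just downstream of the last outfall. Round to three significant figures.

Outfall 1: combined Q = 40660 L/s; C = (40000·0.1400 + 657.0·4.970)/40660 = 0.2181 mg/L.
Outfall 2: combined Q = 43960 L/s; C = (40660·0.2181 + 3300·4.830)/43960 = 0.5643 mg/L.
Outfall 3: combined Q = 49140 L/s; C = (43960·0.5643 + 5180·1.460)/49140 = 0.6587 mg/L.

0.659 mg/L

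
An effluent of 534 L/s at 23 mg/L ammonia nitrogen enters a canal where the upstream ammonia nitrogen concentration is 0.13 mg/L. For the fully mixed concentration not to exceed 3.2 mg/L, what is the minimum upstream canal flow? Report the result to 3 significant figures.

Set C_mix = 3.2: (Q·0.1300 + 534.0·23.00) / (Q + 534.0) = 3.2
→ Q = 534.0·(23.00 − 3.2)/(3.2 − 0.1300) = 3444 L/s.

3440 L/s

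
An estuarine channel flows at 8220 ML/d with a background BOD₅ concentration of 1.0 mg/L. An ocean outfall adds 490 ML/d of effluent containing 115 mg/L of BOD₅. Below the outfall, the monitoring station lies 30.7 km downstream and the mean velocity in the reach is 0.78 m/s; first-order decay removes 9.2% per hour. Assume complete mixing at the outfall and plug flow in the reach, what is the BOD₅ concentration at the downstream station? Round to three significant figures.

2.58 mg/L

Conservation of mass: C = (8220·1.000 + 490.0·115.0) / 8710 = 64570/8710 = 7.413 mg/L.
Travel time t = 30.7·1000 / 0.78 = 39360 s = 10.93 h.
9.2%/h lost → k = −ln(1 − 0.092) = 0.09651 h⁻¹.
Decay over the reach: 7.413·exp(−kt) = 7.413·0.3481 = 2.581 mg/L.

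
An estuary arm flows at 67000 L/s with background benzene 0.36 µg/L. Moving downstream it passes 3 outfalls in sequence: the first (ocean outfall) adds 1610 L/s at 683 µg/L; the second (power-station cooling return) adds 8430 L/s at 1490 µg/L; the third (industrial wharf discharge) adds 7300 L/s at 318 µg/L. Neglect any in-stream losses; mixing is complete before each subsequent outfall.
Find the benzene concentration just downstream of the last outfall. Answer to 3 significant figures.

190 µg/L

Below outfall 1: Q → 68610 L/s, C = (67000·0.3600 + 1610·683.0)/68610 = 16.38 µg/L.
Below outfall 2: Q → 77040 L/s, C = (68610·16.38 + 8430·1490)/77040 = 177.6 µg/L.
Below outfall 3: Q → 84340 L/s, C = (77040·177.6 + 7300·318.0)/84340 = 189.8 µg/L.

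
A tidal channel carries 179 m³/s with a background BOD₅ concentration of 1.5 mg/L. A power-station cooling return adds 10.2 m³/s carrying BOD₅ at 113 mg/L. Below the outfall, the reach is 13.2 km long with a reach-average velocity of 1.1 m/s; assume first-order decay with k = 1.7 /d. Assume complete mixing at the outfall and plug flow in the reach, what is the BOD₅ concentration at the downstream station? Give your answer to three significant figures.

Mass balance: C = (179.0·1.500 + 10.20·113.0) / 189.2 = 1421/189.2 = 7.511 mg/L.
Travel time t = 13.2·1000 / 1.1 = 12000 s = 3.333 h.
Decay over the reach: 7.511·exp(−kt) = 7.511·0.7897 = 5.931 mg/L.

5.93 mg/L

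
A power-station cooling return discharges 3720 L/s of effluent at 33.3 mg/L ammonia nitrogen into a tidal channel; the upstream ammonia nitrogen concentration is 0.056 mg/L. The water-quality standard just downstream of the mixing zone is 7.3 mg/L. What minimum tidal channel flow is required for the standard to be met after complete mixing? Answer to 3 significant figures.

Set C_mix = 7.3: (Q·0.05600 + 3720·33.30) / (Q + 3720) = 7.3
→ Q = 3720·(33.30 − 7.3)/(7.3 − 0.05600) = 13350 L/s.

13400 L/s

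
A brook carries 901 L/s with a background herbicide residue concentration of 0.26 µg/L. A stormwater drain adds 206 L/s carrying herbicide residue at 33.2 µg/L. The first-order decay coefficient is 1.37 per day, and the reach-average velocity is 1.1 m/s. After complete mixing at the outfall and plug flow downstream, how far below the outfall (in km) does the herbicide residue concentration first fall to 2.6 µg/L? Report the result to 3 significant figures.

62.4 km

Mass balance: C = (901.0·0.2600 + 206.0·33.20) / 1107 = 7073/1107 = 6.390 µg/L.
Set 6.390·exp(−k·t) = 2.6 → t = ln(6.390/2.6)/k = 56710 s = 15.75 h.
Distance = v·t = 1.1·56710 = 62380 m = 62.38 km.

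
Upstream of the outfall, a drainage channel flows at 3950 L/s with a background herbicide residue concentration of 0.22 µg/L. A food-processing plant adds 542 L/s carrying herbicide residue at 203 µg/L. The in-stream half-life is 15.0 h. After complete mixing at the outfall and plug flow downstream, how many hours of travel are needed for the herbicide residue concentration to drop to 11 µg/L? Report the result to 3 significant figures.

Mass balance: C = (3950·0.2200 + 542.0·203.0) / 4492 = 110900/4492 = 24.69 µg/L.
Half-life 15.0 h → k = ln 2 / 15.0 = 0.04621 h⁻¹ = 1.109 d⁻¹.
24.69·exp(−k·t) = 11 → t = ln(24.69/11)/k = 62980 s = 17.49 h.

17.5 h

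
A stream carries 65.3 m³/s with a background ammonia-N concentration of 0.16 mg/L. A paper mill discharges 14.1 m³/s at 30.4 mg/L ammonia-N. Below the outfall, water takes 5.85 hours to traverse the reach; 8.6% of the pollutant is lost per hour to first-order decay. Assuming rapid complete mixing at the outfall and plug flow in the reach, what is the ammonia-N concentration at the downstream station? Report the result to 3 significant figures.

After mixing, C = (65.30·0.1600 + 14.10·30.40) / 79.40 = 439.1/79.40 = 5.530 mg/L.
8.6%/h lost → k = −ln(1 − 0.086) = 0.08992 h⁻¹.
Decay over the reach: 5.530·exp(−kt) = 5.530·0.5909 = 3.268 mg/L.

3.27 mg/L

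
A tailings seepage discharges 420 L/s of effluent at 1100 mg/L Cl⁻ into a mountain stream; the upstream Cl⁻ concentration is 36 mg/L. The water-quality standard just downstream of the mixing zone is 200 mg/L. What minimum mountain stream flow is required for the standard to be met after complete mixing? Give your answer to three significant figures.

Set C_mix = 200: (Q·36.00 + 420.0·1100) / (Q + 420.0) = 200
→ Q = 420.0·(1100 − 200)/(200 − 36.00) = 2305 L/s.

2300 L/s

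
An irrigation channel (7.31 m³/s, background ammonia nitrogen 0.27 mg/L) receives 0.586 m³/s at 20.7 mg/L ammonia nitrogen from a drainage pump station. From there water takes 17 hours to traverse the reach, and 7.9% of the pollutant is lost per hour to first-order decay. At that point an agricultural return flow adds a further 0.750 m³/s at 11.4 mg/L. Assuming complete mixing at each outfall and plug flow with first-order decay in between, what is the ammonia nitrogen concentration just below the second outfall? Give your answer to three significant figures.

Conservation of mass: C = (7.310·0.2700 + 0.5860·20.70) / 7.896 = 14.10/7.896 = 1.786 mg/L; combined flow 7.896 m³/s.
7.9%/h lost → k = −ln(1 − 0.079) = 0.08230 h⁻¹.
Decay over the reach: 1.786·exp(−kt) = 1.786·0.2468 = 0.4409 mg/L.
At the second outfall, C = (7.896·0.4409 + 0.7500·11.40) / (7.896 + 0.7500) = 1.392 mg/L.

1.39 mg/L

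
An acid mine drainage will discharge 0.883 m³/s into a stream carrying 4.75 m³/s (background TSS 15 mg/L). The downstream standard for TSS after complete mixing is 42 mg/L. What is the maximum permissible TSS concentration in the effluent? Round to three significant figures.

187 mg/L

At the limit, (Qr·Cr + Qe·Cₑ)/(Qr + Qe) = 42:
Cₑ = (5.633·42 − 4.750·15.00) / 0.8830 = 187.2 mg/L.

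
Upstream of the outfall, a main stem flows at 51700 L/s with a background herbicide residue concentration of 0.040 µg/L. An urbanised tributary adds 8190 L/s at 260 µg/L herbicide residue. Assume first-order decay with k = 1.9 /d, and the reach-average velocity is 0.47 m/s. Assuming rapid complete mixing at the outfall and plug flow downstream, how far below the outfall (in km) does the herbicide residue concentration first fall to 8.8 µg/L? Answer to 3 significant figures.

Mixed concentration C = ΣQC/ΣQ = (51700·0.04000 + 8190·260.0) / 59890 = 2131000/59890 = 35.59 µg/L.
Set 35.59·exp(−k·t) = 8.8 → t = ln(35.59/8.8)/k = 63540 s = 17.65 h.
Distance = v·t = 0.47·63540 = 29860 m = 29.86 km.

29.9 km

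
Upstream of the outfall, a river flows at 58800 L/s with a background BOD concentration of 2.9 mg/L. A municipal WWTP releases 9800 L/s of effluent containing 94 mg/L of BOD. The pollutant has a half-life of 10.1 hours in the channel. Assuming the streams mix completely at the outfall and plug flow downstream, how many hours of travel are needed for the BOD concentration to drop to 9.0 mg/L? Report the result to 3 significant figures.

After mixing, C = (58800·2.900 + 9800·94.00) / 68600 = 1092000/68600 = 15.91 mg/L.
Half-life 10.1 h → k = ln 2 / 10.1 = 0.06863 h⁻¹ = 1.647 d⁻¹.
15.91·exp(−k·t) = 9.0 → t = ln(15.91/9.0)/k = 29900 s = 8.305 h.

8.31 h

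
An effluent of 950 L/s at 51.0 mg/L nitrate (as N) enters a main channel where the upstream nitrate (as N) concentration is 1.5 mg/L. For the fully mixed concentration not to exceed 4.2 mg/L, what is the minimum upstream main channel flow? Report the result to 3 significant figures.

Set C_mix = 4.2: (Q·1.500 + 950.0·51.00) / (Q + 950.0) = 4.2
→ Q = 950.0·(51.00 − 4.2)/(4.2 − 1.500) = 16470 L/s.

16500 L/s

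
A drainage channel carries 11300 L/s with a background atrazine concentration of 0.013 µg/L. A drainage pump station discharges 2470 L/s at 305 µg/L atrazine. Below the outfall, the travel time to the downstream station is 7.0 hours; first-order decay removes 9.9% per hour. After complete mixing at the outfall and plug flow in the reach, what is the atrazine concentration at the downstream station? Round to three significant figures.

26.4 µg/L

Conservation of mass: C = (11300·0.01300 + 2470·305.0) / 13770 = 753500/13770 = 54.72 µg/L.
9.9%/h lost → k = −ln(1 − 0.099) = 0.1043 h⁻¹.
After decay, C = 54.72 × e^(−kt) = 54.72 × 0.4820 = 26.38 µg/L.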